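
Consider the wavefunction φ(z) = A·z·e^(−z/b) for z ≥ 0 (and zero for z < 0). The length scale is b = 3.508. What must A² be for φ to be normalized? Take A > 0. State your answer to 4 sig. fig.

We need A² ∫|f|² dz = 1, taking the integral from 0 to ∞.
With φ = A·z·e^(−z/b), the integral evaluates to A²·[b^3/4].
Hence A² = 1/[b^3/4].
With b = 3.508: A² = 0.092658 and A = 0.30440.

A^2 ≈ 0.09266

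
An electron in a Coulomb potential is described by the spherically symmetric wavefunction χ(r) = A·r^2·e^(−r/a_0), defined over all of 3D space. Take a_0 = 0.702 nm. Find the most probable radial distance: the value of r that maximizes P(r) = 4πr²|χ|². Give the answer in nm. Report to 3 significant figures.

Set d/dr [P(r) = 4πr²|χ|²] = 0 and solve for r > 0.
Solving yields r = 3·a_0.
With a_0 = 0.702, the most probable radial distance is 2.106 nm.

r ≈ 2.11 nm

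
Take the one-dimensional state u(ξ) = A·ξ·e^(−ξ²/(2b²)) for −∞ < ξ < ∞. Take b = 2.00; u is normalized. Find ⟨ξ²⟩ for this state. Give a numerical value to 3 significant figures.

By definition ⟨ξ²⟩ = ∫ ξ^2 |u(ξ)|² dξ.
The ratio of the moment integral to the normalization integral gives ⟨ξ²⟩ = 3·b^2/2.
With b = 2.00, ⟨ξ^2⟩ = 6.000.

⟨ξ^2⟩ ≈ 6.00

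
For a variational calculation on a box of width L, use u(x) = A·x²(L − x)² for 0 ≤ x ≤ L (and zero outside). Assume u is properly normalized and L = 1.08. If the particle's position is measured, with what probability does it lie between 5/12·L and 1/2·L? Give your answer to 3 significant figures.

P ≈ 0.198

The probability is P = ∫ |u|² dx over [5/12·L, 1/2·L].
With A² fixed by ∫|u|² = 1, i.e. A² = (L^9/630)^(−1), substitute and integrate.
Substituting t = x/L, A² and the length scale cancel in the ratio: P = ∫_{5/12}^{1/2} t^4·(1 - t)^4 dt / ∫_{0}^{1} t^4·(1 - t)^4 dt.
With ∫ t^4·(1 - t)^4 dt = t^5·(70·t^4 - 315·t^3 + 540·t^2 - 420·t + 126)/630 + C, the region integral is ≈ 0.00031376 and the full one is 1/630.
Evaluating gives P = 0.1977.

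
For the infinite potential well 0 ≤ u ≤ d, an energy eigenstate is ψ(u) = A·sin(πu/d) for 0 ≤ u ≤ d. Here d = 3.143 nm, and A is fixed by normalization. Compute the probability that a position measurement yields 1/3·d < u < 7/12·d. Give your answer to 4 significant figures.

P = ∫_{1/3·d}^{7/12·d} |ψ(u)|² du.
With A² fixed by ∫|ψ|² = 1, i.e. A² = (d/2)^(−1), substitute and integrate.
Let t = u/d; then A² and the length scale cancel, so P = ∫_{1/3}^{7/12} sin(π·t)^2 dt ÷ ∫_{0}^{1} sin(π·t)^2 dt.
An antiderivative of sin(π·t)^2 is t/2 - sin(2·π·t)/(4·π); evaluating from 1/3 to 7/12 gives 1/(8·π) + √(3)/(8·π) + 1/8, while the full integral is 1/2.
The result is P = (1 + √(3) + π)/(4·π).

P ≈ 0.4674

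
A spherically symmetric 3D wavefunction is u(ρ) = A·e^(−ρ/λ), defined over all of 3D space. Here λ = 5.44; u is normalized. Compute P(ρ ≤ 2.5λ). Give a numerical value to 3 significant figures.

With dV = 4πρ²dρ, the probability is ∫|u|² dV over ρ ≤ 2.5λ.
Normalization gives A² = 1/(π·λ^3).
In terms of t = ρ/λ (A², 4π and the length scale all cancel between numerator and denominator), P = [∫_{0}^{2.5} t^2·e^(-2·t) dt] / [∫_{0}^{∞} t^2·e^(-2·t) dt].
Using ∫ t^2·e^(-2·t) dt = -(2·t^2 + 2·t + 1)·e^(-2·t)/4, the numerator is 1/4 - 37·e^(-5)/8 and the denominator is 1/4.
Taking the ratio yields P = 0.8753.

P ≈ 0.875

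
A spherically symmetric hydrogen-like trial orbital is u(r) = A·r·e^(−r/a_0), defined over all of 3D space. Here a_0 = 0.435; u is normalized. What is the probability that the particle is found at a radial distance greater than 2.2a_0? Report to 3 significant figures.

P ≈ 0.551

Integrate the radial probability density 4πr²|u|² over r > 2.2a_0.
The full normalization integral is A²·[3·π·a_0^5] = 1, fixing A².
In terms of t = r/a_0 (A², 4π and the length scale all cancel between numerator and denominator), P = [∫_{2.2}^{∞} t^4·e^(-2·t) dt] / [∫_{0}^{∞} t^4·e^(-2·t) dt].
Using ∫ t^4·e^(-2·t) dt = -(t^4/2 + t^3 + 3·t^2/2 + 3·t/2 + 3/4)·e^(-2·t), the numerator is ≈ 0.41339 and the denominator is 3/4.
Taking the ratio yields P = 0.5512.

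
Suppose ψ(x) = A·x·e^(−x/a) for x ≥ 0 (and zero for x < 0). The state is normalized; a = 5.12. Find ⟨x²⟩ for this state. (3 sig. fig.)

⟨x^2⟩ ≈ 78.6

By definition ⟨x²⟩ = ∫ x^2 |ψ(x)|² dx.
With ∫₀^∞ x^4 e^(−αx) dx = 4!/α^5, evaluating both integrals, ⟨x²⟩ = 3·a^2.
Putting a = 5.12 gives 78.64.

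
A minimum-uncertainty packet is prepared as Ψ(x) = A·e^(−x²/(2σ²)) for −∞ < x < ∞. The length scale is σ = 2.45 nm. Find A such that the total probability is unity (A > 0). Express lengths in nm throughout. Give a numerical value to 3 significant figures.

A ≈ 0.480 nm^(-1/2)

We need A² ∫|f|² dx = 1, taking the integral from −∞ to ∞.
The integral (without the A² prefactor) comes out to √(π)·σ.
Hence A² = 1/[√(π)·σ].
Substituting σ = 2.45 gives A² = 0.2303, so A = 0.4799.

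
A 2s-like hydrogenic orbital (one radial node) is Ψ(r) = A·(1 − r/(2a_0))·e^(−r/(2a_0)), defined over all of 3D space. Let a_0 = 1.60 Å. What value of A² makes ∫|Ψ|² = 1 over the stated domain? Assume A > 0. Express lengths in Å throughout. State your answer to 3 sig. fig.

Normalization requires ∫|Ψ|² 4πr² dr = 1, integrated from 0 to ∞.
In 3D with spherical symmetry the volume element is 4πr² dr.
∫|Ψ|² 4πr² dr = A²·(8·π·a_0^3).
Setting this equal to 1 gives A² = 1/(8·π·a_0^3).
Substituting a_0 = 1.60 gives A² = 0.009714, so A = 0.09856.

A^2 ≈ 0.00971 Å^(-3)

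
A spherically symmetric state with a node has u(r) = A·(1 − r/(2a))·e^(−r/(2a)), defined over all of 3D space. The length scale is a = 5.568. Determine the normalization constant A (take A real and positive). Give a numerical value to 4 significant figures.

A ≈ 0.01518

We need A² ∫|f|² 4πr² dr = 1, taking the integral from 0 to ∞.
In 3D with spherical symmetry the volume element is 4πr² dr.
Carrying out the integral gives A² · 8·π·a^3.
Plugging in a = 5.568 yields A = 0.015182.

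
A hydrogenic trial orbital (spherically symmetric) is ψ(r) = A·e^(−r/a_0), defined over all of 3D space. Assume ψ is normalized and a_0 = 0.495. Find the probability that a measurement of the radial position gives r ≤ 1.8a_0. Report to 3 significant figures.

With dV = 4πr²dr, the probability is ∫|ψ|² dV over r ≤ 1.8a_0.
Normalization gives A² = 1/(π·a_0^3).
Let u = r/a_0; then A², 4π and the length scale all cancel, so P = ∫_{0}^{1.8} u^2·e^(-2·u) du ÷ ∫_{0}^{∞} u^2·e^(-2·u) du.
With ∫ u^2·e^(-2·u) du = -(2·u^2 + 2·u + 1)·e^(-2·u)/4 + C, the region integral is 1/4 - 277·e^(-18/5)/100 and the full one is 1/4.
This evaluates to P = 0.6973.

P ≈ 0.697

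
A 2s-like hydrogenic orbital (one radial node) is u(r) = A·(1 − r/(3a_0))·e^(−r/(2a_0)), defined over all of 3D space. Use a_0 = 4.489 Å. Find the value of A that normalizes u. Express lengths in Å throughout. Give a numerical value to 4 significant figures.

We need A² ∫|f|² 4πr² dr = 1, taking the integral from 0 to ∞.
In 3D with spherical symmetry the volume element is 4πr² dr.
The integral (without the A² prefactor) comes out to 8·π·a_0^3/3.
Substituting a_0 = 4.489 gives A² = 0.0013196, so A = 0.036326.

A ≈ 0.03633 Å^(-3/2)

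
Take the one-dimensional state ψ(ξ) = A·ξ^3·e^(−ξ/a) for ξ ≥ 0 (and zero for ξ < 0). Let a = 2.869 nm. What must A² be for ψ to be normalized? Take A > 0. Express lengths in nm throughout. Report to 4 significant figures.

A^2 ≈ 0.0001111 nm^(-7)

Require ∫ |ψ|² dξ = 1 over the whole domain.
∫|ψ|² dξ = A²·(45·a^7/8).
With a = 2.869: A² = 0.00011111 and A = 0.010541.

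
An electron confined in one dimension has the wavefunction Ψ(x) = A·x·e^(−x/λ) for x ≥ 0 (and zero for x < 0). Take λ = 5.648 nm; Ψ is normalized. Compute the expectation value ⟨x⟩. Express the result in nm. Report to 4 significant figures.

The expectation value is the |Ψ|²-weighted average of x: ∫ x|Ψ|² dx.
Evaluating both integrals, ⟨x⟩ = 3·λ/2.
With λ = 5.648, ⟨x⟩ = 8.4720.

⟨x⟩ ≈ 8.472 nm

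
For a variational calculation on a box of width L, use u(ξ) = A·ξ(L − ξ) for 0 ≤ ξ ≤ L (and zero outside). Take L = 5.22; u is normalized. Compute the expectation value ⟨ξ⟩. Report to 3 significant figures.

⟨ξ⟩ ≈ 2.61

The expectation value is the |u|²-weighted average of ξ: ∫ ξ|u|² dξ.
The ratio of the moment integral to the normalization integral gives ⟨ξ⟩ = L/2.
With L = 5.22, ⟨ξ⟩ = 2.610.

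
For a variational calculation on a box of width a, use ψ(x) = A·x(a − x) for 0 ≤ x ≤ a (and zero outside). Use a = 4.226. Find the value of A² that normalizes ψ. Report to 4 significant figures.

A^2 ≈ 0.02226

The normalization condition is ∫|ψ|² dx = 1 from 0 to a.
∫|ψ|² dx = A²·(a^5/30).
Hence A² = 1/[a^5/30].
Plugging in a = 4.226 yields A = 0.14919.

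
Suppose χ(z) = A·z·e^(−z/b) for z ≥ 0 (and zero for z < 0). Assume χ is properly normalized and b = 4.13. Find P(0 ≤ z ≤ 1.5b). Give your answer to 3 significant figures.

P ≈ 0.577

P = ∫_{0}^{1.5b} |χ(z)|² dz.
With A² fixed by ∫|χ|² = 1, i.e. A² = (b^3/4)^(−1), substitute and integrate.
Let u = z/b; then A² and the length scale cancel, so P = ∫_{0}^{1.5} u^2·e^(-2·u) du ÷ ∫_{0}^{∞} u^2·e^(-2·u) du.
Using ∫ u^2·e^(-2·u) du = -(2·u^2 + 2·u + 1)·e^(-2·u)/4, the numerator is 1/4 - 17·e^(-3)/8 and the denominator is 1/4.
This works out to P = 0.5768.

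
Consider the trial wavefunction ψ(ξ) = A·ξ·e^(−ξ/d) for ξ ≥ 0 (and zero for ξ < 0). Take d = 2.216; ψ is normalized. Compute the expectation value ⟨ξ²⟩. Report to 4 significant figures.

⟨ξ^2⟩ ≈ 14.73

⟨ξ²⟩ = ∫ ξ^2 |ψ|² dξ over the full domain.
Since the A² factors cancel between numerator and denominator, ⟨ξ²⟩ = 3·d^2.
With d = 2.216, ⟨ξ^2⟩ = 14.732.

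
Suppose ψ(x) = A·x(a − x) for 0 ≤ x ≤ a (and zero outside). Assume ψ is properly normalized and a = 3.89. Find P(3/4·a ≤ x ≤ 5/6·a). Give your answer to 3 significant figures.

P = ∫_{3/4·a}^{5/6·a} |ψ(x)|² dx.
The normalization integral ∫|ψ|²dx over the whole domain equals a^5/30·A², and A² cancels in the ratio.
Substituting u = x/a, A² and the length scale cancel in the ratio: P = ∫_{3/4}^{5/6} u^2·(1 - u)^2 du / ∫_{0}^{1} u^2·(1 - u)^2 du.
With ∫ u^2·(1 - u)^2 du = u^3·(6·u^2 - 15·u + 10)/30 + C, the region integral is ≈ 0.0022674 and the full one is 1/30.
The result is P = 0.06802.

P ≈ 0.0680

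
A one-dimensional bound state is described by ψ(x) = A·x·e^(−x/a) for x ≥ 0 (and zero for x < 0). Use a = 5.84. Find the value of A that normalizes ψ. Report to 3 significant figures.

A ≈ 0.142

The normalization condition is ∫|ψ|² dx = 1 from 0 to ∞.
With ∫₀^∞ x^2 e^(−αx) dx = 2!/α^3, ∫|ψ|² dx = A²·(a^3/4).
Setting this equal to 1 gives A² = 1/(a^3/4).
Substituting a = 5.84 gives A² = 0.02008, so A = 0.1417.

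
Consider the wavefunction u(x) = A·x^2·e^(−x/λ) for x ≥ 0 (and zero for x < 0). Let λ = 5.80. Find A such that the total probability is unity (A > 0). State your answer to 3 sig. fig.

The normalization condition is ∫|u|² dx = 1 from 0 to ∞.
Using ∫₀^∞ xⁿ e^(−αx) dx = n!/αⁿ⁺¹, with u = A·x^2·e^(−x/λ), the integral evaluates to A²·[3·λ^5/4].
So A² = (3·λ^5/4)^(−1).
Plugging in λ = 5.80 yields A = 0.01425.

A ≈ 0.0143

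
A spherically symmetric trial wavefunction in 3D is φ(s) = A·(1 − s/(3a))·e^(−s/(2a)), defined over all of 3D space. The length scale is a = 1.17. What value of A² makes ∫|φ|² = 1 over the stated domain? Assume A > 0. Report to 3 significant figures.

A^2 ≈ 0.0745

We need A² ∫|f|² 4πs² ds = 1, taking the integral from 0 to ∞.
In 3D with spherical symmetry the volume element is 4πs² ds.
With ∫₀^∞ s^4 e^(−αs) ds = 4!/α^5, the integral (without the A² prefactor) comes out to 8·π·a^3/3.
Plugging in a = 1.17 yields A = 0.2730.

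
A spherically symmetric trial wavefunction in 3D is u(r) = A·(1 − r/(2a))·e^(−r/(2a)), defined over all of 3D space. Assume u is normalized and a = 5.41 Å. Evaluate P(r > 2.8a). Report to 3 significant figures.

With dV = 4πr²dr, the probability is ∫|u|² dV over r > 2.8a.
The full normalization integral is A²·[8·π·a^3] = 1, fixing A².
Let t = r/a; then A², 4π and the length scale all cancel, so P = ∫_{2.8}^{∞} t^2·(1 - t/2)^2·e^(-t) dt ÷ ∫_{0}^{∞} t^2·(1 - t/2)^2·e^(-t) dt.
An antiderivative of t^2·(1 - t/2)^2·e^(-t) is -(t^4/4 + t^2 + 2·t + 2)·e^(-t); evaluating from 2.8 to ∞ gives ≈ 1.8733, while the full integral is 2.
Taking the ratio yields P = 0.9367.

P ≈ 0.937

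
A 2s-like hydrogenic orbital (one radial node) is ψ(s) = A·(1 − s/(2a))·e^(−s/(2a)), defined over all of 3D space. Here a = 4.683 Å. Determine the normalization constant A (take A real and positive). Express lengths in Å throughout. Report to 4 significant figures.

We need A² ∫|f|² 4πs² ds = 1, taking the integral from 0 to ∞.
In 3D with spherical symmetry the volume element is 4πs² ds.
The integral (without the A² prefactor) comes out to 8·π·a^3.
Plugging in a = 4.683 yields A = 0.019683.

A ≈ 0.01968 Å^(-3/2)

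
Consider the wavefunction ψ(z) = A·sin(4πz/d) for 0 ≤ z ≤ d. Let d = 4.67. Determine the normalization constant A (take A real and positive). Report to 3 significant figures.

The normalization condition is ∫|ψ|² dz = 1 from 0 to d.
Using sin²θ = (1 − cos 2θ)/2, the integral (without the A² prefactor) comes out to d/2.
So A² = (d/2)^(−1).
Substituting d = 4.67 gives A² = 0.4283, so A = 0.6544.

A ≈ 0.654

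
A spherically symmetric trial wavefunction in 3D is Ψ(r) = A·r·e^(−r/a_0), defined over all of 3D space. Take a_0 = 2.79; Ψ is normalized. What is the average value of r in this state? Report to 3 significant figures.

The expectation value is the |Ψ|²-weighted average of r: ∫ r|Ψ|² 4πr² dr.
Recall ∫₀^∞ r^m e^(−r/β) dr = m!·β^(m+1), evaluating both integrals, ⟨r⟩ = 5·a_0/2.
With a_0 = 2.79, ⟨r⟩ = 6.975.

⟨r⟩ ≈ 6.98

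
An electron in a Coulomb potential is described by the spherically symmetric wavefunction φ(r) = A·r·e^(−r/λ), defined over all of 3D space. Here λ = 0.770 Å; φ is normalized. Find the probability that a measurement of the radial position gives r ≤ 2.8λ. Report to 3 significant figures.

P ≈ 0.658

Integrate the radial probability density 4πr²|φ|² over r ≤ 2.8λ.
A² is fixed by ∫₀^∞ 4πr²|φ|² dr = 1, i.e. A² = (3·π·λ^5)^(−1).
Let u = r/λ; then A², 4π and the length scale all cancel, so P = ∫_{0}^{2.8} u^4·e^(-2·u) du ÷ ∫_{0}^{∞} u^4·e^(-2·u) du.
With ∫ u^4·e^(-2·u) du = -(u^4/2 + u^3 + 3·u^2/2 + 3·u/2 + 3/4)·e^(-2·u) + C, the region integral is ≈ 0.49339 and the full one is 3/4.
The region integral divided by the full integral gives P = 0.6578.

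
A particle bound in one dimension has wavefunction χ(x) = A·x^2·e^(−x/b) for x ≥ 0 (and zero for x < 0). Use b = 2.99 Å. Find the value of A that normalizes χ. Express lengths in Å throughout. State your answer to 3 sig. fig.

Normalization requires ∫|χ|² dx = 1, integrated from 0 to ∞.
The integral (without the A² prefactor) comes out to 3·b^5/4.
Hence A² = 1/[3·b^5/4].
With b = 2.99: A² = 0.005579 and A = 0.07469.

A ≈ 0.0747 Å^(-5/2)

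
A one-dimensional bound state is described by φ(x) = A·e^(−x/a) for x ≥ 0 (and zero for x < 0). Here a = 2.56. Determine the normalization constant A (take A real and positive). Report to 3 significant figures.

A ≈ 0.884

The normalization condition is ∫|φ|² dx = 1 from 0 to ∞.
Using ∫₀^∞ xⁿ e^(−αx) dx = n!/αⁿ⁺¹, carrying out the integral gives A² · a/2.
Plugging in a = 2.56 yields A = 0.8839.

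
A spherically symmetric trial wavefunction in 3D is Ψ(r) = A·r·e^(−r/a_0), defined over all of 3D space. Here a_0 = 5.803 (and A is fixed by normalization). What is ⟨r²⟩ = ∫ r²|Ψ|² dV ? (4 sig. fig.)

⟨r^2⟩ ≈ 252.6

The expectation value is the |Ψ|²-weighted average of r^2: ∫ r^2|Ψ|² 4πr² dr.
Using ∫₀^∞ rⁿ e^(−αr) dr = n!/αⁿ⁺¹, the ratio of the moment integral to the normalization integral gives ⟨r²⟩ = 15·a_0^2/2.
Putting a_0 = 5.803 gives 252.56.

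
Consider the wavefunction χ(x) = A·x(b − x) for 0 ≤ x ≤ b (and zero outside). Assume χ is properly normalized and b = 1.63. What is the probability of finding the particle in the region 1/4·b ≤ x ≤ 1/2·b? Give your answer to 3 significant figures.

The probability is P = ∫ |χ|² dx over [1/4·b, 1/2·b].
With A² fixed by ∫|χ|² = 1, i.e. A² = (b^5/30)^(−1), substitute and integrate.
Substituting u = x/b, A² and the length scale cancel in the ratio: P = ∫_{1/4}^{1/2} u^2·(1 - u)^2 du / ∫_{0}^{1} u^2·(1 - u)^2 du.
An antiderivative of u^2·(1 - u)^2 is u^3·(6·u^2 - 15·u + 10)/30; evaluating from 1/4 to 1/2 gives ≈ 0.013216, while the full integral is 1/30.
Taking the ratio, P = 203/512.

P ≈ 0.396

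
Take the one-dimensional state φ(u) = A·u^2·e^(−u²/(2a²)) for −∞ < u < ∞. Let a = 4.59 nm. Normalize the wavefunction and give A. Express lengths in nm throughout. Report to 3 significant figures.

A ≈ 0.0192 nm^(-5/2)

The normalization condition is ∫|φ|² du = 1 from −∞ to ∞.
Differentiating ∫e^(−αu²) du = √(π/α) under α to get the higher moments, the integral (without the A² prefactor) comes out to 3·√(π)·a^5/4.
Setting this equal to 1 gives A² = 1/(3·√(π)·a^5/4).
With a = 4.59: A² = 0.0003692 and A = 0.01922.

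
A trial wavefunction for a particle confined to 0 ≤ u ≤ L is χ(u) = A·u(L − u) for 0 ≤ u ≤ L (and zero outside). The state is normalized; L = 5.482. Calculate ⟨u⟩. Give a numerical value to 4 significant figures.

⟨u⟩ = ∫ u |χ|² du over the full domain.
Expanding the polynomial and integrating term by term, since the A² factors cancel between numerator and denominator, ⟨u⟩ = L/2.
Putting L = 5.482 gives 2.7410.

⟨u⟩ ≈ 2.741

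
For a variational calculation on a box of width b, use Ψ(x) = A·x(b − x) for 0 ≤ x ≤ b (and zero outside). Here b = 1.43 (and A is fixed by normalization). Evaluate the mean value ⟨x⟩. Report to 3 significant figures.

⟨x⟩ ≈ 0.715

By definition ⟨x⟩ = ∫ x |Ψ(x)|² dx.
The ratio of the moment integral to the normalization integral gives ⟨x⟩ = b/2.
Putting b = 1.43 gives 0.7150.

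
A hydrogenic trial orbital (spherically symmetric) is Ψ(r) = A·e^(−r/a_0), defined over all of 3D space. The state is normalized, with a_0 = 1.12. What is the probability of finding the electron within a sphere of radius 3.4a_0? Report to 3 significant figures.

P ≈ 0.966

With dV = 4πr²dr, the probability is ∫|Ψ|² dV over r ≤ 3.4a_0.
The full normalization integral is A²·[π·a_0^3] = 1, fixing A².
Let u = r/a_0; then A², 4π and the length scale all cancel, so P = ∫_{0}^{3.4} u^2·e^(-2·u) du ÷ ∫_{0}^{∞} u^2·e^(-2·u) du.
Using ∫ u^2·e^(-2·u) du = -(2·u^2 + 2·u + 1)·e^(-2·u)/4, the numerator is 1/4 - 773·e^(-34/5)/100 and the denominator is 1/4.
The region integral divided by the full integral gives P = 0.9656.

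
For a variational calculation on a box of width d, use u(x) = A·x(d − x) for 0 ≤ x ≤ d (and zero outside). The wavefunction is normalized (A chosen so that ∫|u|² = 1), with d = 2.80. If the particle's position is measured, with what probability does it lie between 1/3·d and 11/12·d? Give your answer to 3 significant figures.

P = ∫_{1/3·d}^{11/12·d} |u(x)|² dx.
The normalization integral ∫|u|²dx over the whole domain equals d^5/30·A², and A² cancels in the ratio.
In terms of t = x/d (A² and the length scale cancel between numerator and denominator), P = [∫_{1/3}^{11/12} t^2·(1 - t)^2 dt] / [∫_{0}^{1} t^2·(1 - t)^2 dt].
Using ∫ t^2·(1 - t)^2 dt = t^3·(6·t^2 - 15·t + 10)/30, the numerator is ≈ 0.026168 and the denominator is 1/30.
Taking the ratio, P = 0.7850.

P ≈ 0.785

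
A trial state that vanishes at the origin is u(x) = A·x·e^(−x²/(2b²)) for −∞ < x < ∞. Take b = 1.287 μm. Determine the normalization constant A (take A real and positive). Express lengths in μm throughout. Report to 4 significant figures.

The normalization condition is ∫|u|² dx = 1 from −∞ to ∞.
Carrying out the integral gives A² · √(π)·b^3/2.
Hence A² = 1/[√(π)·b^3/2].
Substituting b = 1.287 gives A² = 0.52932, so A = 0.72754.

A ≈ 0.7275 μm^(-3/2)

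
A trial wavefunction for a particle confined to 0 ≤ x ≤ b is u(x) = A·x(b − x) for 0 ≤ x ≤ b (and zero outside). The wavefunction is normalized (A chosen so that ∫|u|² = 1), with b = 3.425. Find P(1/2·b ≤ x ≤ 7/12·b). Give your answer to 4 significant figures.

P ≈ 0.1534

|u|² is the probability density, so P = ∫_{1/2·b}^{7/12·b} |u|² dx.
Since A² = 1/(b^5/30), this is the region integral divided by the full normalization integral.
Substituting t = x/b, A² and the length scale cancel in the ratio: P = ∫_{1/2}^{7/12} t^2·(1 - t)^2 dt / ∫_{0}^{1} t^2·(1 - t)^2 dt.
Using ∫ t^2·(1 - t)^2 dt = t^3·(6·t^2 - 15·t + 10)/30, the numerator is ≈ 0.00511269 and the denominator is 1/30.
The result is P = 0.15338.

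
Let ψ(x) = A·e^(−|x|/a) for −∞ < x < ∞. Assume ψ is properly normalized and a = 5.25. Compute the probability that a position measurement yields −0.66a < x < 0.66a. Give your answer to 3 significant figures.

P ≈ 0.733

|ψ|² is the probability density, so P = ∫_{−0.66a}^{0.66a} |ψ|² dx.
The normalization integral ∫|ψ|²dx over the whole domain equals a·A², and A² cancels in the ratio.
By symmetry take twice the x ≥ 0 contribution in numerator and denominator; the 2's cancel. Substituting u = x/a, A² and the length scale cancel in the ratio: P = ∫_{0}^{0.66} e^(-2·u) du / ∫_{0}^{∞} e^(-2·u) du.
An antiderivative of e^(-2·u) is -e^(-2·u)/2; evaluating from 0 to 0.66 gives 1/2 - e^(-33/25)/2, while the full integral is 1/2.
This works out to P = 0.7329.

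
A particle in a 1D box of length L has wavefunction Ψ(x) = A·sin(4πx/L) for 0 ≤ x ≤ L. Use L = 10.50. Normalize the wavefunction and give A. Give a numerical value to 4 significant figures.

A ≈ 0.4364

Normalization requires ∫|Ψ|² dx = 1, integrated from 0 to L.
With Ψ = A·sin(4πx/L), the integral evaluates to A²·[L/2].
Hence A² = 1/[L/2].
With L = 10.50: A² = 0.19048 and A = 0.43644.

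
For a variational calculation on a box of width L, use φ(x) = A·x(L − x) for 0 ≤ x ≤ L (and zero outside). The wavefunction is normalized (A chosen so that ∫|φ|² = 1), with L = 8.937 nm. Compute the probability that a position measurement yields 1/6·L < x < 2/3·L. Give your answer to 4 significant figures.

P ≈ 0.7546

The probability is P = ∫ |φ|² dx over [1/6·L, 2/3·L].
The normalization integral ∫|φ|²dx over the whole domain equals L^5/30·A², and A² cancels in the ratio.
Substituting u = x/L, A² and the length scale cancel in the ratio: P = ∫_{1/6}^{2/3} u^2·(1 - u)^2 du / ∫_{0}^{1} u^2·(1 - u)^2 du.
With ∫ u^2·(1 - u)^2 du = u^3·(6·u^2 - 15·u + 10)/30 + C, the region integral is 163/6480 and the full one is 1/30.
Evaluating gives P = 163/216.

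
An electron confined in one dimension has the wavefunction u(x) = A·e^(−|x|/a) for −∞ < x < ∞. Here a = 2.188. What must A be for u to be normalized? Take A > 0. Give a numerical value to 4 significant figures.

The normalization condition is ∫|u|² dx = 1 from −∞ to ∞.
∫|u|² dx = A²·(a).
Hence A² = 1/[a].
Plugging in a = 2.188 yields A = 0.67605.

A ≈ 0.6760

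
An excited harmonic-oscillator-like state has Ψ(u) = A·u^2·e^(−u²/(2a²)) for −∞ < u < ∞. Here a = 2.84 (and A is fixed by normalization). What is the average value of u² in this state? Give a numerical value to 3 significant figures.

⟨u^2⟩ ≈ 20.2

⟨u²⟩ = ∫ u^2 |Ψ|² du over the full domain.
Since the A² factors cancel between numerator and denominator, ⟨u²⟩ = 5·a^2/2.
With a = 2.84, ⟨u^2⟩ = 20.16.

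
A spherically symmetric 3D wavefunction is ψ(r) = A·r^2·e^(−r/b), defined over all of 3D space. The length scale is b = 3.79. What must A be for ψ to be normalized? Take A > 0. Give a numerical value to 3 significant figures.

Normalization requires ∫|ψ|² 4πr² dr = 1, integrated from 0 to ∞.
The angular integral contributes 4π, leaving ∫₀^∞ r²|ψ|² dr.
Recall ∫₀^∞ r^m e^(−r/β) dr = m!·β^(m+1), ∫|ψ|² 4πr² dr = A²·(45·π·b^7/2).
So A² = (45·π·b^7/2)^(−1).
Plugging in b = 3.79 yields A = 0.001122.

A ≈ 0.00112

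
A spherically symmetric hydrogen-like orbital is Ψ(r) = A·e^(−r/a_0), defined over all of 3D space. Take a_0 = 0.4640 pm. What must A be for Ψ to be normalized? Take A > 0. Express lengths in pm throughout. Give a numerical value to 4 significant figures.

A ≈ 1.785 pm^(-3/2)

Normalization requires ∫|Ψ|² 4πr² dr = 1, integrated from 0 to ∞.
(Spherical symmetry: dV = 4πr² dr.)
∫|Ψ|² 4πr² dr = A²·(π·a_0^3).
Hence A² = 1/[π·a_0^3].
With a_0 = 0.4640: A² = 3.1864 and A = 1.7850.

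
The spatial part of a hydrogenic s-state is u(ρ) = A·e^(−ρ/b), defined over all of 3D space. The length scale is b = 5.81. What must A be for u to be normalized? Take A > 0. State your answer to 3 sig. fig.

A ≈ 0.0403

The normalization condition is ∫|u|² 4πρ² dρ = 1 from 0 to ∞.
The integral (without the A² prefactor) comes out to π·b^3.
Substituting b = 5.81 gives A² = 0.001623, so A = 0.04029.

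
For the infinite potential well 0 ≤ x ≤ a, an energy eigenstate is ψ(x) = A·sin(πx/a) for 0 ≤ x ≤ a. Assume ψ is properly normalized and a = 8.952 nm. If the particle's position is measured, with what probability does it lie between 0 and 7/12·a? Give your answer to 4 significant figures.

P ≈ 0.6629

P = ∫_{0}^{7/12·a} |ψ(x)|² dx.
Since A² = 1/(a/2), this is the region integral divided by the full normalization integral.
Substituting u = x/a, A² and the length scale cancel in the ratio: P = ∫_{0}^{7/12} sin(π·u)^2 du / ∫_{0}^{1} sin(π·u)^2 du.
An antiderivative of sin(π·u)^2 is u/2 - sin(2·π·u)/(4·π); evaluating from 0 to 7/12 gives 1/(8·π) + 7/24, while the full integral is 1/2.
The result is P = (3 + 7·π)/(12·π).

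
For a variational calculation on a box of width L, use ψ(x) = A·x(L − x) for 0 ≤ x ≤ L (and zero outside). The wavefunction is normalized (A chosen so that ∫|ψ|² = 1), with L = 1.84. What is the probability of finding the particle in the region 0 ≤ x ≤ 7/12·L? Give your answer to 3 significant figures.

|ψ|² is the probability density, so P = ∫_{0}^{7/12·L} |ψ|² dx.
With A² fixed by ∫|ψ|² = 1, i.e. A² = (L^5/30)^(−1), substitute and integrate.
In terms of u = x/L (A² and the length scale cancel between numerator and denominator), P = [∫_{0}^{7/12} u^2·(1 - u)^2 du] / [∫_{0}^{1} u^2·(1 - u)^2 du].
An antiderivative of u^2·(1 - u)^2 is u^3·(6·u^2 - 15·u + 10)/30; evaluating from 0 to 7/12 gives ≈ 0.021779, while the full integral is 1/30.
This works out to P = 0.6534.

P ≈ 0.653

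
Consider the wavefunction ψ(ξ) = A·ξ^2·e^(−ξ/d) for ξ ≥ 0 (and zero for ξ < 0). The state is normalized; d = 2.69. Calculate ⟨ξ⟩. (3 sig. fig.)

By definition ⟨ξ⟩ = ∫ ξ |ψ(ξ)|² dξ.
Recall ∫₀^∞ ξ^m e^(−ξ/β) dξ = m!·β^(m+1), the ratio of the moment integral to the normalization integral gives ⟨ξ⟩ = 5·d/2.
Putting d = 2.69 gives 6.725.

⟨ξ⟩ ≈ 6.73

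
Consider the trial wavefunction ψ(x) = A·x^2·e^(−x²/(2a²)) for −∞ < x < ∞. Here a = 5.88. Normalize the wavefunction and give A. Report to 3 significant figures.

Normalization requires ∫|ψ|² dx = 1, integrated from −∞ to ∞.
With ψ = A·x^2·e^(−x²/(2a²)), the integral evaluates to A²·[3·√(π)·a^5/4].
Plugging in a = 5.88 yields A = 0.01035.

A ≈ 0.0103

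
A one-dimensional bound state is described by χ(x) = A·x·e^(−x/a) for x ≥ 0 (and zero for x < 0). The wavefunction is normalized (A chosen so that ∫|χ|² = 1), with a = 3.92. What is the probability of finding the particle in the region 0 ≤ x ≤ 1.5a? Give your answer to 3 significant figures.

P ≈ 0.577

P = ∫_{0}^{1.5a} |χ(x)|² dx.
Since A² = 1/(a^3/4), this is the region integral divided by the full normalization integral.
In terms of u = x/a (A² and the length scale cancel between numerator and denominator), P = [∫_{0}^{1.5} u^2·e^(-2·u) du] / [∫_{0}^{∞} u^2·e^(-2·u) du].
With ∫ u^2·e^(-2·u) du = -(2·u^2 + 2·u + 1)·e^(-2·u)/4 + C, the region integral is 1/4 - 17·e^(-3)/8 and the full one is 1/4.
Evaluating gives P = 0.5768.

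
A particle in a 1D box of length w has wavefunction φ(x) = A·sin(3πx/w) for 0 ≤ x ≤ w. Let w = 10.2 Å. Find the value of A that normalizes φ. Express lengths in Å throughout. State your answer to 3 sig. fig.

A ≈ 0.443 Å^(-1/2)

The normalization condition is ∫|φ|² dx = 1 from 0 to w.
The integral (without the A² prefactor) comes out to w/2.
So A² = (w/2)^(−1).
Plugging in w = 10.2 yields A = 0.4428.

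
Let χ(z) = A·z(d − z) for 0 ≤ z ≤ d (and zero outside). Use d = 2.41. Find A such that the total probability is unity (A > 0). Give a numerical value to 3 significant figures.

Normalization requires ∫|χ|² dz = 1, integrated from 0 to d.
Carrying out the integral gives A² · d^5/30.
So A² = (d^5/30)^(−1).
Substituting d = 2.41 gives A² = 0.3690, so A = 0.6075.

A ≈ 0.607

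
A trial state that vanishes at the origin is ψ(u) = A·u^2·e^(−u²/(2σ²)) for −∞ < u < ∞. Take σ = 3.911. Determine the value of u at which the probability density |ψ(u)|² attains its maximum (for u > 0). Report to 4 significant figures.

u ≈ 5.531

The maximum of |ψ(u)|² occurs where its derivative vanishes.
Solving yields u = √(2)·σ.
With σ = 3.911, the value of u > 0 at which the probability density is greatest is 5.5310.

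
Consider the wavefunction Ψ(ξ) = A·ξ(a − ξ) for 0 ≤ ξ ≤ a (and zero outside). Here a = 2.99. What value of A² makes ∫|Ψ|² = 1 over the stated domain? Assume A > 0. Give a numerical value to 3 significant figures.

Normalization requires ∫|Ψ|² dξ = 1, integrated from 0 to a.
Expanding the polynomial and integrating term by term, the integral (without the A² prefactor) comes out to a^5/30.
So A² = (a^5/30)^(−1).
Plugging in a = 2.99 yields A = 0.3543.

A^2 ≈ 0.126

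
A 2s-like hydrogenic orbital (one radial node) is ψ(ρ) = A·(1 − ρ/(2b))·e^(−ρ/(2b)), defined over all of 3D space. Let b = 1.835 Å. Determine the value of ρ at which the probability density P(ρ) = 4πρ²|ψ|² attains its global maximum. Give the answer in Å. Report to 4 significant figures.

Differentiate P(ρ) = 4πρ²|ψ|² with respect to ρ and set to zero.
Solving yields ρ = b·(√(5) + 3).
With b = 1.835, the most probable radial distance is 9.6082 Å.

ρ ≈ 9.608 Å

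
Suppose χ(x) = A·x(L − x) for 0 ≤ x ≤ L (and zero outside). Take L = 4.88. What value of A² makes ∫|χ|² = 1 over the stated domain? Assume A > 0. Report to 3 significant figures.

A^2 ≈ 0.0108

We need A² ∫|f|² dx = 1, taking the integral from 0 to L.
Expanding the polynomial and integrating term by term, with χ = A·x(L − x), the integral evaluates to A²·[L^5/30].
Setting this equal to 1 gives A² = 1/(L^5/30).
Substituting L = 4.88 gives A² = 0.01084, so A = 0.1041.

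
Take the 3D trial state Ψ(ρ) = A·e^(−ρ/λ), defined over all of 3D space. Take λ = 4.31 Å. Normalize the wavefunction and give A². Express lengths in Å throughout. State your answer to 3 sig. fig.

The normalization condition is ∫|Ψ|² 4πρ² dρ = 1 from 0 to ∞.
In 3D with spherical symmetry the volume element is 4πρ² dρ.
With ∫₀^∞ ρ^2 e^(−αρ) dρ = 2!/α^3, the integral (without the A² prefactor) comes out to π·λ^3.
Hence A² = 1/[π·λ^3].
Plugging in λ = 4.31 yields A = 0.06305.

A^2 ≈ 0.00398 Å^(-3)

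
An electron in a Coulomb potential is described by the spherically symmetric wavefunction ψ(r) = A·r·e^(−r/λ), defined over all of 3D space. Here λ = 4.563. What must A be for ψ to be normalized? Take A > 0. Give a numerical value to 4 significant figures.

A ≈ 0.007324

We need A² ∫|f|² 4πr² dr = 1, taking the integral from 0 to ∞.
With ∫₀^∞ r^4 e^(−αr) dr = 4!/α^5, ∫|ψ|² 4πr² dr = A²·(3·π·λ^5).
So A² = (3·π·λ^5)^(−1).
With λ = 4.563: A² = 0.000053638 and A = 0.0073238.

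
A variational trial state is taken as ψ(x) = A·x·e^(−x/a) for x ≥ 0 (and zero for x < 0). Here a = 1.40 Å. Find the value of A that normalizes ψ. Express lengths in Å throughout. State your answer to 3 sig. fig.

The normalization condition is ∫|ψ|² dx = 1 from 0 to ∞.
Carrying out the integral gives A² · a^3/4.
Hence A² = 1/[a^3/4].
With a = 1.40: A² = 1.458 and A = 1.207.

A ≈ 1.21 Å^(-3/2)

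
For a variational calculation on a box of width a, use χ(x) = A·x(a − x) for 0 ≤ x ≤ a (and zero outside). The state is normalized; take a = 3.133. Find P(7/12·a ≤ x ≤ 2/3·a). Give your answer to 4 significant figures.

P ≈ 0.1367

P = ∫_{7/12·a}^{2/3·a} |χ(x)|² dx.
With A² fixed by ∫|χ|² = 1, i.e. A² = (a^5/30)^(−1), substitute and integrate.
Let u = x/a; then A² and the length scale cancel, so P = ∫_{7/12}^{2/3} u^2·(1 - u)^2 du ÷ ∫_{0}^{1} u^2·(1 - u)^2 du.
With ∫ u^2·(1 - u)^2 du = u^3·(6·u^2 - 15·u + 10)/30 + C, the region integral is ≈ 0.00455810 and the full one is 1/30.
Evaluating gives P = 0.13674.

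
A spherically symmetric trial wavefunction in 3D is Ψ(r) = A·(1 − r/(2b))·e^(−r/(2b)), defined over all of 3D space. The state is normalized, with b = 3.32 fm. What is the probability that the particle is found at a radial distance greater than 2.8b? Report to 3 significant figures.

P ≈ 0.937

P = ∫ |Ψ|² 4πr² dr over r > 2.8b.
A² is fixed by ∫₀^∞ 4πr²|Ψ|² dr = 1, i.e. A² = (8·π·b^3)^(−1).
Substituting u = r/b, A², 4π and the length scale all cancel in the ratio: P = ∫_{2.8}^{∞} u^2·(1 - u/2)^2·e^(-u) du / ∫_{0}^{∞} u^2·(1 - u/2)^2·e^(-u) du.
With ∫ u^2·(1 - u/2)^2·e^(-u) du = -(u^4/4 + u^2 + 2·u + 2)·e^(-u) + C, the region integral is ≈ 1.8733 and the full one is 2.
The region integral divided by the full integral gives P = 0.9367.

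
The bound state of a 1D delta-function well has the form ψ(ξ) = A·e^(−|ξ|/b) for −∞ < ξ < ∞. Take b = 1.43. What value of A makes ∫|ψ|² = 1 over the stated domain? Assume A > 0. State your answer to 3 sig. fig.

A ≈ 0.836

We need A² ∫|f|² dξ = 1, taking the integral from −∞ to ∞.
Using ∫₀^∞ ξⁿ e^(−αξ) dξ = n!/αⁿ⁺¹, carrying out the integral gives A² · b.
So A² = (b)^(−1).
Plugging in b = 1.43 yields A = 0.8362.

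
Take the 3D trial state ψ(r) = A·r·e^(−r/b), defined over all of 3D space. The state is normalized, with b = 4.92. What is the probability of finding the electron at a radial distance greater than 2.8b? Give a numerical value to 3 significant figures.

With dV = 4πr²dr, the probability is ∫|ψ|² dV over r > 2.8b.
The full normalization integral is A²·[3·π·b^5] = 1, fixing A².
Let u = r/b; then A², 4π and the length scale all cancel, so P = ∫_{2.8}^{∞} u^4·e^(-2·u) du ÷ ∫_{0}^{∞} u^4·e^(-2·u) du.
An antiderivative of u^4·e^(-2·u) is -(u^4/2 + u^3 + 3·u^2/2 + 3·u/2 + 3/4)·e^(-2·u); evaluating from 2.8 to ∞ gives ≈ 0.25661, while the full integral is 3/4.
Taking the ratio yields P = 0.3422.

P ≈ 0.342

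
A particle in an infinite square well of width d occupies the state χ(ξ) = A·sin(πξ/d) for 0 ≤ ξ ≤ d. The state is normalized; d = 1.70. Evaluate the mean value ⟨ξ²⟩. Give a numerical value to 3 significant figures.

⟨ξ^2⟩ ≈ 0.817

By definition ⟨ξ²⟩ = ∫ ξ^2 |χ(ξ)|² dξ.
The ratio of the moment integral to the normalization integral gives ⟨ξ²⟩ = -d^2/(2·π^2) + d^2/3.
Putting d = 1.70 gives 0.8169.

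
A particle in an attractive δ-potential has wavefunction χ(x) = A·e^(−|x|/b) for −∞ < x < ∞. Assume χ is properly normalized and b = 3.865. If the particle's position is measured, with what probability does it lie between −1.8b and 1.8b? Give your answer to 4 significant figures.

P ≈ 0.9727

|χ|² is the probability density, so P = ∫_{−1.8b}^{1.8b} |χ|² dx.
With A² fixed by ∫|χ|² = 1, i.e. A² = (b)^(−1), substitute and integrate.
By symmetry take twice the x ≥ 0 contribution in numerator and denominator; the 2's cancel. In terms of u = x/b (A² and the length scale cancel between numerator and denominator), P = [∫_{0}^{1.8} e^(-2·u) du] / [∫_{0}^{∞} e^(-2·u) du].
Using ∫ e^(-2·u) du = -e^(-2·u)/2, the numerator is 1/2 - e^(-18/5)/2 and the denominator is 1/2.
The result is P = 0.97268.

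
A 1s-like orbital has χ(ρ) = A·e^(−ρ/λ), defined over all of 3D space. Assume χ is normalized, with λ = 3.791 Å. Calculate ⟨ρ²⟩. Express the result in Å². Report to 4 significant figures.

⟨ρ^2⟩ ≈ 43.12 Å^2

By definition ⟨ρ²⟩ = ∫ ρ^2 |χ(ρ)|² 4πρ² dρ.
The ratio of the moment integral to the normalization integral gives ⟨ρ²⟩ = 3·λ^2.
Putting λ = 3.791 gives 43.115.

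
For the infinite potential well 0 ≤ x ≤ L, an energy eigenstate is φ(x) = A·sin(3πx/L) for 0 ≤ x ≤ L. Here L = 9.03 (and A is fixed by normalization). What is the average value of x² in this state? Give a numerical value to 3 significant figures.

By definition ⟨x²⟩ = ∫ x^2 |φ(x)|² dx.
The ratio of the moment integral to the normalization integral gives ⟨x²⟩ = -L^2/(18·π^2) + L^2/3.
With L = 9.03, ⟨x^2⟩ = 26.72.

⟨x^2⟩ ≈ 26.7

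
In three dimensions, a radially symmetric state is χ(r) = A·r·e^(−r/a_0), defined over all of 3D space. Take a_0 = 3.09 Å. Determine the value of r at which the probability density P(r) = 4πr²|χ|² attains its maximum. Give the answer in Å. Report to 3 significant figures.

Differentiate P(r) = 4πr²|χ|² with respect to r and set to zero.
Solving yields r = 2·a_0.
With a_0 = 3.09, the most probable radial distance is 6.180 Å.

r ≈ 6.18 Å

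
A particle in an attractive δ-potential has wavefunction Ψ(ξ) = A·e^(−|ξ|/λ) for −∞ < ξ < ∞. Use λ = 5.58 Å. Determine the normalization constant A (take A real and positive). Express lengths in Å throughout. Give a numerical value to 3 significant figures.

A ≈ 0.423 Å^(-1/2)

The normalization condition is ∫|Ψ|² dξ = 1 from −∞ to ∞.
∫|Ψ|² dξ = A²·(λ).
So A² = (λ)^(−1).
Substituting λ = 5.58 gives A² = 0.1792, so A = 0.4233.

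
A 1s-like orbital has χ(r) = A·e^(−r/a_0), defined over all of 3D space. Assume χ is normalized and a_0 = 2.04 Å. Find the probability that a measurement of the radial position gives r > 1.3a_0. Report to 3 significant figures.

Integrate the radial probability density 4πr²|χ|² over r > 1.3a_0.
Normalization gives A² = 1/(π·a_0^3).
Substituting u = r/a_0, A², 4π and the length scale all cancel in the ratio: P = ∫_{1.3}^{∞} u^2·e^(-2·u) du / ∫_{0}^{∞} u^2·e^(-2·u) du.
With ∫ u^2·e^(-2·u) du = -(2·u^2 + 2·u + 1)·e^(-2·u)/4 + C, the region integral is 349·e^(-13/5)/200 and the full one is 1/4.
Taking the ratio yields P = 0.5184.

P ≈ 0.518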